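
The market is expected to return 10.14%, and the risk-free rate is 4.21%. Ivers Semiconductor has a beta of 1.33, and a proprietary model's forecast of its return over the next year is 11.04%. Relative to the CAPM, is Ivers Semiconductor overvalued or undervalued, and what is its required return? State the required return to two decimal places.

Overvalued; required return 12.10%

MRP = 10.14% − 4.21% = 5.93%
Required return = R_f + β·MRP = 4.21% + 1.33 × 5.93% = 12.10%
Forecast 11.04% < required 12.10% → the stock plots below the SML → overvalued.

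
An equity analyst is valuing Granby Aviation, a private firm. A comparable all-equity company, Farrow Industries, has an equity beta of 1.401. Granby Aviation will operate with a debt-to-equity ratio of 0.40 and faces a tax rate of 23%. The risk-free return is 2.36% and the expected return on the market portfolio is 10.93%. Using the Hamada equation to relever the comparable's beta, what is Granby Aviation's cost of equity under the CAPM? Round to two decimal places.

18.06%

β_L = β_U × [1 + (1 − t)(D/E)] = 1.401 × [1 + (1 − 0.23) × 0.40]
    = 1.401 × [1 + 0.77 × 0.40] = 1.401 × 1.3080 = 1.8325
MRP = 10.93% − 2.36% = 8.57%
E(R) = R_f + β_L × MRP = 2.36% + 1.8325 × 8.57% = 18.06%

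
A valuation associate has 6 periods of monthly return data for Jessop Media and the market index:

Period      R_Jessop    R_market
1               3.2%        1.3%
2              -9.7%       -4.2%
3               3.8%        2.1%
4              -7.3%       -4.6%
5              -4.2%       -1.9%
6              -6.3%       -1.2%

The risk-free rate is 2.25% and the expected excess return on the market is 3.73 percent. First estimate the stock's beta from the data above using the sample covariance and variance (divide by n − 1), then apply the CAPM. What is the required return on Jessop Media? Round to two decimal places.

9.43%

Mean R_i = (3.2 − 9.7 + 3.8 − 7.3 − 4.2 − 6.3) / 6 = -3.4167%
Mean R_m = (1.3 − 4.2 + 2.1 − 4.6 − 1.9 − 1.2) / 6 = -1.4167%
Σ(R_i − R̄_i)(R_m − R̄_m) = 72.9583  ⇒  Cov = 72.9583 / 5 = 14.5917
Σ(R_m − R̄_m)² = 37.9083  ⇒  Var(R_m) = 37.9083 / 5 = 7.5817
β = Cov / Var(R_m) = 14.5917 / 7.5817 = 1.9246
E(R) = R_f + β × MRP = 2.25% + 1.9246 × 3.73% = 9.43%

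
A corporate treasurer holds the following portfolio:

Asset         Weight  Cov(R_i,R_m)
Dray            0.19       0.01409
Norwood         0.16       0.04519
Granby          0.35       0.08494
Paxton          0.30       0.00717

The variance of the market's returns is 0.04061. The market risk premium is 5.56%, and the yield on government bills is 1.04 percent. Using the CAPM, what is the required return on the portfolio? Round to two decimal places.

β_Dray = 0.01409 / 0.04061 = 0.3470
β_Norwood = 0.04519 / 0.04061 = 1.1128
β_Granby = 0.08494 / 0.04061 = 2.0916
β_Paxton = 0.00717 / 0.04061 = 0.1766
β_P = Σ w_i β_i = 0.19×0.3470 + 0.16×1.1128 + 0.35×2.0916 + 0.30×0.1766 = 1.0290
E(R_P) = R_f + β_P × MRP = 1.04% + 1.0290 × 5.56% = 6.76%

6.76%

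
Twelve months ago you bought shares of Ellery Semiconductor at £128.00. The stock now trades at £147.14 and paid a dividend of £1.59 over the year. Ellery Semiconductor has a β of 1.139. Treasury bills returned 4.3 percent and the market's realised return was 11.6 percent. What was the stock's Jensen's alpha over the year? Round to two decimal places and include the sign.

+3.58%

Realised HPR = (P1 + D1 − P0) / P0 = (147.14 + 1.59 − 128.00) / 128.00 = 20.73 / 128.00 = 16.1953%
MRP = 11.6% − 4.3% = 7.30%
CAPM required = R_f + β·MRP = 4.3% + 1.139 × 7.3% = 12.6147%
α = realised − required = 16.1953% − 12.6147% = +3.58%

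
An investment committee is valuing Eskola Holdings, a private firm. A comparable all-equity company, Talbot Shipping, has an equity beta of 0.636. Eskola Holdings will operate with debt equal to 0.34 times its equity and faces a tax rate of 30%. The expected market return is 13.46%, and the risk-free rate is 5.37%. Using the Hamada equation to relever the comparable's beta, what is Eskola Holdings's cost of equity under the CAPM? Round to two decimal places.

β_L = β_U × [1 + (1 − t)(D/E)] = 0.636 × [1 + (1 − 0.30) × 0.34]
    = 0.636 × [1 + 0.70 × 0.34] = 0.636 × 1.2380 = 0.7874
MRP = 13.46% − 5.37% = 8.09%
E(R) = R_f + β_L × MRP = 5.37% + 0.7874 × 8.09% = 11.74%

11.74%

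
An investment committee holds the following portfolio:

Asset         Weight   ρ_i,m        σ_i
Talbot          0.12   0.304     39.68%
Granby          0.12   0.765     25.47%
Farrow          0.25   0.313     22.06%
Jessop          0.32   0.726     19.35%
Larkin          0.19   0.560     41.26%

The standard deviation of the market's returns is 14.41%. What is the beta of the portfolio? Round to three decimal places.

β_Talbot = 0.304 × 39.68% / 14.41% = 0.8371
β_Granby = 0.765 × 25.47% / 14.41% = 1.3522
β_Farrow = 0.313 × 22.06% / 14.41% = 0.4792
β_Jessop = 0.726 × 19.35% / 14.41% = 0.9749
β_Larkin = 0.560 × 41.26% / 14.41% = 1.6034
β_P = Σ w_i β_i = 0.12×0.8371 + 0.12×1.3522 + 0.25×0.4792 + 0.32×0.9749 + 0.19×1.6034 = 0.9991

0.999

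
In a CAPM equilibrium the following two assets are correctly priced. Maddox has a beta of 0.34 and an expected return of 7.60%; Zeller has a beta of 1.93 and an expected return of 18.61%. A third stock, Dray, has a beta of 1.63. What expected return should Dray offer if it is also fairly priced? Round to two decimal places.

16.53%

MRP (SML slope) = (18.61% − 7.60%) / (1.93 − 0.34) = 11.01% / 1.59 = 6.9245%
R_f (intercept) = 7.60% − 0.34 × 6.9245% = 5.2457%
E(R_Dray) = R_f + β × MRP = 5.2457% + 1.63 × 6.9245% = 16.53%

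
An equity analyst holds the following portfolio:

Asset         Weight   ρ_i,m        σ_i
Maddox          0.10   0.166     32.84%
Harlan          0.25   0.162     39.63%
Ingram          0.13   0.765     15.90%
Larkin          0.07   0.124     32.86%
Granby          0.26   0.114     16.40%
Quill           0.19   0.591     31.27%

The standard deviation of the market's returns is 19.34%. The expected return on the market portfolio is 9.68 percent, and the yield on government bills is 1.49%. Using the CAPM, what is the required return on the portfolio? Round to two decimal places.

β_Maddox = 0.166 × 32.84% / 19.34% = 0.2819
β_Harlan = 0.162 × 39.63% / 19.34% = 0.3320
β_Ingram = 0.765 × 15.90% / 19.34% = 0.6289
β_Larkin = 0.124 × 32.86% / 19.34% = 0.2107
β_Granby = 0.114 × 16.40% / 19.34% = 0.0967
β_Quill = 0.591 × 31.27% / 19.34% = 0.9556
β_P = Σ w_i β_i = 0.10×0.2819 + 0.25×0.3320 + 0.13×0.6289 + 0.07×0.2107 + 0.26×0.0967 + 0.19×0.9556 = 0.4144
MRP = 9.68% − 1.49% = 8.19%
E(R_P) = R_f + β_P × MRP = 1.49% + 0.4144 × 8.19% = 4.88%

4.88%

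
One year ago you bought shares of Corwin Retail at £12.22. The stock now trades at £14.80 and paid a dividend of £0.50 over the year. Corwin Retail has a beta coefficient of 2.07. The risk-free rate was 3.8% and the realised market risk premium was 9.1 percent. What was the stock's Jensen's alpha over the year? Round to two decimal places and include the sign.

Realised HPR = (P1 + D1 − P0) / P0 = (14.80 + 0.50 − 12.22) / 12.22 = 3.08 / 12.22 = 25.2046%
CAPM required = R_f + β·MRP = 3.8% + 2.07 × 9.1% = 22.6370%
α = realised − required = 25.2046% − 22.6370% = +2.57%

+2.57%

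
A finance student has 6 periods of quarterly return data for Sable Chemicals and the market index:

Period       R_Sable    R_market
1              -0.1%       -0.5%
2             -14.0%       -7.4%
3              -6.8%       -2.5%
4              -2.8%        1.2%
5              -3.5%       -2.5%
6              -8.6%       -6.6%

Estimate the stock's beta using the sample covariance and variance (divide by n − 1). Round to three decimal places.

Mean R_i = (-0.1 − 14.0 − 6.8 − 2.8 − 3.5 − 8.6) / 6 = -5.9667%
Mean R_m = (-0.5 − 7.4 − 2.5 + 1.2 − 2.5 − 6.6) / 6 = -3.0500%
Σ(R_i − R̄_i)(R_m − R̄_m) = 73.6100  ⇒  Cov = 73.6100 / 5 = 14.7220
Σ(R_m − R̄_m)² = 56.6950  ⇒  Var(R_m) = 56.6950 / 5 = 11.3390
β = Cov / Var(R_m) = 14.7220 / 11.3390 = 1.2984

1.298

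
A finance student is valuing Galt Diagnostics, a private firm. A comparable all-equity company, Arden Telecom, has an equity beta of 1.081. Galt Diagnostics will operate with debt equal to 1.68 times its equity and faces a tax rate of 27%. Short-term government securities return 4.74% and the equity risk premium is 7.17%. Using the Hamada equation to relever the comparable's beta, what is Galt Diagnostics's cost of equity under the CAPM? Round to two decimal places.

β_L = β_U × [1 + (1 − t)(D/E)] = 1.081 × [1 + (1 − 0.27) × 1.68]
    = 1.081 × [1 + 0.73 × 1.68] = 1.081 × 2.2264 = 2.4067
E(R) = R_f + β_L × MRP = 4.74% + 2.4067 × 7.17% = 22.00%

22.00%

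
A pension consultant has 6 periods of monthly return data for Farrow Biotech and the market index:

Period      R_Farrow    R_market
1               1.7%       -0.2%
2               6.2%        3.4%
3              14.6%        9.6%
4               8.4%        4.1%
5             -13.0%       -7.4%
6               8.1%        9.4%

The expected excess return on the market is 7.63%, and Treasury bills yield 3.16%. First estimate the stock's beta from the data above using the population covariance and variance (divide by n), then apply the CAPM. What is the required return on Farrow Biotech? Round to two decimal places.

Mean R_i = (1.7 + 6.2 + 14.6 + 8.4 − 13.0 + 8.1) / 6 = 4.3333%
Mean R_m = (-0.2 + 3.4 + 9.6 + 4.1 − 7.4 + 9.4) / 6 = 3.1500%
Σ(R_i − R̄_i)(R_m − R̄_m) = 285.7800  ⇒  Cov = 285.7800 / 6 = 47.6300
Σ(R_m − R̄_m)² = 204.1550  ⇒  Var(R_m) = 204.1550 / 6 = 34.0258
β = Cov / Var(R_m) = 47.6300 / 34.0258 = 1.3998
E(R) = R_f + β × MRP = 3.16% + 1.3998 × 7.63% = 13.84%

13.84%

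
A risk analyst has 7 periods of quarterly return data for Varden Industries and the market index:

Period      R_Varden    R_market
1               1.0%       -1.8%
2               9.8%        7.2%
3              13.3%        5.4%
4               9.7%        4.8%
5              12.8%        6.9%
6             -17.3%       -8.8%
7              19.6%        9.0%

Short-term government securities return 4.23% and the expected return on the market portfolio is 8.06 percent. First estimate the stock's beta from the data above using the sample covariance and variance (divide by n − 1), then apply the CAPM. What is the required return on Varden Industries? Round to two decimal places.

11.35%

Mean R_i = (1.0 + 9.8 + 13.3 + 9.7 + 12.8 − 17.3 + 19.6) / 7 = 6.9857%
Mean R_m = (-1.8 + 7.2 + 5.4 + 4.8 + 6.9 − 8.8 + 9.0) / 7 = 3.2429%
Σ(R_i − R̄_i)(R_m − R̄_m) = 445.5243  ⇒  Cov = 445.5243 / 6 = 74.2541
Σ(R_m − R̄_m)² = 239.7171  ⇒  Var(R_m) = 239.7171 / 6 = 39.9529
β = Cov / Var(R_m) = 74.2541 / 39.9529 = 1.8585
MRP = 8.06% − 4.23% = 3.83%
E(R) = R_f + β × MRP = 4.23% + 1.8585 × 3.83% = 11.35%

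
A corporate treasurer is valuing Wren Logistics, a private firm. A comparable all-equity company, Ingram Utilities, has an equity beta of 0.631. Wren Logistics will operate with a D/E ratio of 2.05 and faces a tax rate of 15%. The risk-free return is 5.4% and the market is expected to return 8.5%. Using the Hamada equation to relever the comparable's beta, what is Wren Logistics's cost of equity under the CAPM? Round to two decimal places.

10.76%

β_L = β_U × [1 + (1 − t)(D/E)] = 0.631 × [1 + (1 − 0.15) × 2.05]
    = 0.631 × [1 + 0.85 × 2.05] = 0.631 × 2.7425 = 1.7305
MRP = 8.5% − 5.4% = 3.10%
E(R) = R_f + β_L × MRP = 5.4% + 1.7305 × 3.1% = 10.76%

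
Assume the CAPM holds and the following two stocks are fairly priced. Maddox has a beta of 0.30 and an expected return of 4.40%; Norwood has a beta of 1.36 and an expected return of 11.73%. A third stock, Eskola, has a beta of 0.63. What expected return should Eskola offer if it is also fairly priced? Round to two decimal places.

6.68%

MRP (SML slope) = (11.73% − 4.40%) / (1.36 − 0.30) = 7.33% / 1.06 = 6.9151%
R_f (intercept) = 4.40% − 0.30 × 6.9151% = 2.3255%
E(R_Eskola) = R_f + β × MRP = 2.3255% + 0.63 × 6.9151% = 6.68%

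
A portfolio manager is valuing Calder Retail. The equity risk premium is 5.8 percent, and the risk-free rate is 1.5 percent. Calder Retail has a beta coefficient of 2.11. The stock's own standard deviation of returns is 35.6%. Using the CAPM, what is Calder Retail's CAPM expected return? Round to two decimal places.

E(R) = R_f + β × MRP = 1.5% + 2.11 × 5.8% = 13.74%

13.74%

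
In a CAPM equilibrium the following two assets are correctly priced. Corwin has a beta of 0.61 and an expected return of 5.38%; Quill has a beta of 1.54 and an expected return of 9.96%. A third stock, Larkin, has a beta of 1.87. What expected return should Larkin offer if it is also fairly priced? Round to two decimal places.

MRP (SML slope) = (9.96% − 5.38%) / (1.54 − 0.61) = 4.58% / 0.93 = 4.9247%
R_f (intercept) = 5.38% − 0.61 × 4.9247% = 2.3759%
E(R_Larkin) = R_f + β × MRP = 2.3759% + 1.87 × 4.9247% = 11.59%

11.59%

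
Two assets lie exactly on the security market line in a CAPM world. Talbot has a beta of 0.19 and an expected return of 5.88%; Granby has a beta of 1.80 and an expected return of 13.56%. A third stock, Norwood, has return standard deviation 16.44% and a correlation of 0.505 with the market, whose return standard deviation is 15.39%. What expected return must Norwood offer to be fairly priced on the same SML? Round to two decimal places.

7.55%

MRP = (13.56% − 5.88%) / (1.80 − 0.19) = 4.7702%
R_f = 5.88% − 0.19 × 4.7702% = 4.9737%
β_Norwood = ρ·σ_i/σ_m = 0.505 × 16.44 / 15.39 = 0.5395
E(R_Norwood) = R_f + β × MRP = 4.9737% + 0.5395 × 4.7702% = 7.55%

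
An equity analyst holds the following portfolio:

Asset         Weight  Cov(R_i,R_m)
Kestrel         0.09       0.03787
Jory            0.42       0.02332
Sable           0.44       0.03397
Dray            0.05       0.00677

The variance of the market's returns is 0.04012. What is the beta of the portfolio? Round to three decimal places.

β_Kestrel = 0.03787 / 0.04012 = 0.9439
β_Jory = 0.02332 / 0.04012 = 0.5813
β_Sable = 0.03397 / 0.04012 = 0.8467
β_Dray = 0.00677 / 0.04012 = 0.1687
β_P = Σ w_i β_i = 0.09×0.9439 + 0.42×0.5813 + 0.44×0.8467 + 0.05×0.1687 = 0.7101

0.710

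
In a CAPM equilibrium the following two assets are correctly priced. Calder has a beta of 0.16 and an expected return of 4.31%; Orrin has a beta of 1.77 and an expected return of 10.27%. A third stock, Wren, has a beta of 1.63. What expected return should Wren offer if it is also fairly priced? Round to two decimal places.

9.75%

MRP (SML slope) = (10.27% − 4.31%) / (1.77 − 0.16) = 5.96% / 1.61 = 3.7019%
R_f (intercept) = 4.31% − 0.16 × 3.7019% = 3.7177%
E(R_Wren) = R_f + β × MRP = 3.7177% + 1.63 × 3.7019% = 9.75%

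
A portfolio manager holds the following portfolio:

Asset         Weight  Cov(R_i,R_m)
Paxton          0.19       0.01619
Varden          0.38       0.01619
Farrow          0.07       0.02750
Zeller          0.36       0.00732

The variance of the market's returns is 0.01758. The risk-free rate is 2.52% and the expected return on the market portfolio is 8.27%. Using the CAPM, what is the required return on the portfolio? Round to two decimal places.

7.03%

β_Paxton = 0.01619 / 0.01758 = 0.9209
β_Varden = 0.01619 / 0.01758 = 0.9209
β_Farrow = 0.02750 / 0.01758 = 1.5643
β_Zeller = 0.00732 / 0.01758 = 0.4164
β_P = Σ w_i β_i = 0.19×0.9209 + 0.38×0.9209 + 0.07×1.5643 + 0.36×0.4164 = 0.7843
MRP = 8.27% − 2.52% = 5.75%
E(R_P) = R_f + β_P × MRP = 2.52% + 0.7843 × 5.75% = 7.03%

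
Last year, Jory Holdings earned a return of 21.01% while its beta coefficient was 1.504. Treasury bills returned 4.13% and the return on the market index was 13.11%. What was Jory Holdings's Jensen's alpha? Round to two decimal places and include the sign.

Market excess return = 13.11% − 4.13% = 8.98%
CAPM benchmark = R_f + β(R_m − R_f) = 4.13% + 1.504 × 8.98% = 17.63592%
α = actual − benchmark = 21.01% − 17.63592% = +3.37%

+3.37%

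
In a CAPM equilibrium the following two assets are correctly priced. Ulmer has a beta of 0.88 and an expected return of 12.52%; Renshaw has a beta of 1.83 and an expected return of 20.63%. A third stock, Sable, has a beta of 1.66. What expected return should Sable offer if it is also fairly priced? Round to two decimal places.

19.18%

MRP (SML slope) = (20.63% − 12.52%) / (1.83 − 0.88) = 8.11% / 0.95 = 8.5368%
R_f (intercept) = 12.52% − 0.88 × 8.5368% = 5.0076%
E(R_Sable) = R_f + β × MRP = 5.0076% + 1.66 × 8.5368% = 19.18%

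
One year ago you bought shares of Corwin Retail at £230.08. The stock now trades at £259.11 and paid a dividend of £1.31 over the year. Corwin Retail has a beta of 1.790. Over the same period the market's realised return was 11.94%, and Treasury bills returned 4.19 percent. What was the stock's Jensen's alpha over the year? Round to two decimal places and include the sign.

-4.88%

Realised HPR = (P1 + D1 − P0) / P0 = (259.11 + 1.31 − 230.08) / 230.08 = 30.34 / 230.08 = 13.1867%
MRP = 11.94% − 4.19% = 7.75%
CAPM required = R_f + β·MRP = 4.19% + 1.790 × 7.75% = 18.06250%
α = realised − required = 13.1867% − 18.06250% = -4.88%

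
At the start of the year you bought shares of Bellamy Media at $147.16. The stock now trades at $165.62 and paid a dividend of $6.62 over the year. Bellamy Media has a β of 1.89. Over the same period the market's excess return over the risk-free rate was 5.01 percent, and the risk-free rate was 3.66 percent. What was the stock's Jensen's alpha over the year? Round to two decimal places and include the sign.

Realised HPR = (P1 + D1 − P0) / P0 = (165.62 + 6.62 − 147.16) / 147.16 = 25.08 / 147.16 = 17.0427%
CAPM required = R_f + β·MRP = 3.66% + 1.89 × 5.01% = 13.1289%
α = realised − required = 17.0427% − 13.1289% = +3.91%

+3.91%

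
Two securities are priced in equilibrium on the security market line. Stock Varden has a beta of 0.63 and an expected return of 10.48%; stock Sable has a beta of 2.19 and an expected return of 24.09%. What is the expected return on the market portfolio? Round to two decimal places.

Both satisfy E(R) = R_f + β·MRP, so the slope of the SML is
MRP = (24.09% − 10.48%) / (2.19 − 0.63) = 13.61% / 1.56 = 8.7244%
R_f = E(R_Varden) − β_Varden·MRP = 10.48% − 0.63 × 8.7244% = 4.9836%
E(R_m) = R_f + MRP = 4.9836% + 8.7244% = 13.71%

13.71%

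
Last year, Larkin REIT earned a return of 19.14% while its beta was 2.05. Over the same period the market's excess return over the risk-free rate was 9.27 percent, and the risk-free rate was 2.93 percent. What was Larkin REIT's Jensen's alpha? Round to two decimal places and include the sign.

CAPM benchmark = R_f + β(R_m − R_f) = 2.93% + 2.05 × 9.27% = 21.9335%
α = actual − benchmark = 19.14% − 21.9335% = -2.79%

-2.79%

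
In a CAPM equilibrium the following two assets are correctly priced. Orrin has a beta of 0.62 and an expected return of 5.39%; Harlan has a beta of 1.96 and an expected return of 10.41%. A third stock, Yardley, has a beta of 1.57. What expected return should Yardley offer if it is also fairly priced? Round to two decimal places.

8.95%

MRP (SML slope) = (10.41% − 5.39%) / (1.96 − 0.62) = 5.02% / 1.34 = 3.7463%
R_f (intercept) = 5.39% − 0.62 × 3.7463% = 3.0673%
E(R_Yardley) = R_f + β × MRP = 3.0673% + 1.57 × 3.7463% = 8.95%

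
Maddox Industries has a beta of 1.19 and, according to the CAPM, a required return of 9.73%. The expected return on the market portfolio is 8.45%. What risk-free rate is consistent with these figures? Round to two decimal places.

E(R) = R_f + β(E(R_m) − R_f) = R_f(1 − β) + β·E(R_m)
9.73% = R_f × (1 − 1.19) + 1.19 × 8.45%
9.73% = R_f × -0.19 + 10.0555%
R_f = (9.73% − 10.0555%) / -0.19 = 1.71%

1.71%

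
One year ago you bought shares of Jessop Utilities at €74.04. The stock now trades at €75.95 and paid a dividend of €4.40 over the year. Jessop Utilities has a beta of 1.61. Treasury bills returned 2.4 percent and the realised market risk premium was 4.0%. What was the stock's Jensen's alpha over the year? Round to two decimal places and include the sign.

Realised HPR = (P1 + D1 − P0) / P0 = (75.95 + 4.40 − 74.04) / 74.04 = 6.31 / 74.04 = 8.5224%
CAPM required = R_f + β·MRP = 2.4% + 1.61 × 4.0% = 8.8400%
α = realised − required = 8.5224% − 8.8400% = -0.32%

-0.32%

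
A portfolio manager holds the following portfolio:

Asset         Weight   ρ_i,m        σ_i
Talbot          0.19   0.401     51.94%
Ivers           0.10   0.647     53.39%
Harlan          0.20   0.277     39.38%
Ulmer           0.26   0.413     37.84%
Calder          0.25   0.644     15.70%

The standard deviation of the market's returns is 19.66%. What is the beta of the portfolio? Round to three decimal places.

0.823

β_Talbot = 0.401 × 51.94% / 19.66% = 1.0594
β_Ivers = 0.647 × 53.39% / 19.66% = 1.7570
β_Harlan = 0.277 × 39.38% / 19.66% = 0.5548
β_Ulmer = 0.413 × 37.84% / 19.66% = 0.7949
β_Calder = 0.644 × 15.70% / 19.66% = 0.5143
β_P = Σ w_i β_i = 0.19×1.0594 + 0.10×1.7570 + 0.20×0.5548 + 0.26×0.7949 + 0.25×0.5143 = 0.8232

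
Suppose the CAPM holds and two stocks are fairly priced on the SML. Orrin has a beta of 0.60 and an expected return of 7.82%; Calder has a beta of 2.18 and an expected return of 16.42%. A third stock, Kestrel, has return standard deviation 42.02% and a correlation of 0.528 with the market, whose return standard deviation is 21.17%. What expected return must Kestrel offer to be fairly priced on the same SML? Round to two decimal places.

MRP = (16.42% − 7.82%) / (2.18 − 0.60) = 5.4430%
R_f = 7.82% − 0.60 × 5.4430% = 4.5542%
β_Kestrel = ρ·σ_i/σ_m = 0.528 × 42.02 / 21.17 = 1.0480
E(R_Kestrel) = R_f + β × MRP = 4.5542% + 1.0480 × 5.4430% = 10.26%

10.26%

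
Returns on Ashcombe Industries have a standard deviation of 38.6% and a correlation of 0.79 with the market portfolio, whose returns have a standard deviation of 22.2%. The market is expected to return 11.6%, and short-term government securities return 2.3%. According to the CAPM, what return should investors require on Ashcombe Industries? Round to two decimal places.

15.07%

β = ρ × σ_i / σ_m = 0.79 × 38.6% / 22.2% = 1.3736
MRP = 11.6% − 2.3% = 9.30%
E(R) = 2.3% + 1.3736 × 9.3% = 15.07%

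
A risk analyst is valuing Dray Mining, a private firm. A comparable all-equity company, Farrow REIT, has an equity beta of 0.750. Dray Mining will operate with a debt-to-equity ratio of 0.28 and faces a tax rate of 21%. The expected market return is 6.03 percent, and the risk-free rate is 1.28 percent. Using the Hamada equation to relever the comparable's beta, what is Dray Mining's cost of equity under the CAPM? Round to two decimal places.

5.63%

β_L = β_U × [1 + (1 − t)(D/E)] = 0.750 × [1 + (1 − 0.21) × 0.28]
    = 0.750 × [1 + 0.79 × 0.28] = 0.750 × 1.2212 = 0.9159
MRP = 6.03% − 1.28% = 4.75%
E(R) = R_f + β_L × MRP = 1.28% + 0.9159 × 4.75% = 5.63%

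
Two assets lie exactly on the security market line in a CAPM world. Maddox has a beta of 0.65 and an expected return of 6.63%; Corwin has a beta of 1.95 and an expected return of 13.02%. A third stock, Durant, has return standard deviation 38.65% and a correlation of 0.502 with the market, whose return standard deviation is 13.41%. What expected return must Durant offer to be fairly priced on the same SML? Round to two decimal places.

MRP = (13.02% − 6.63%) / (1.95 − 0.65) = 4.9154%
R_f = 6.63% − 0.65 × 4.9154% = 3.4350%
β_Durant = ρ·σ_i/σ_m = 0.502 × 38.65 / 13.41 = 1.4469
E(R_Durant) = R_f + β × MRP = 3.4350% + 1.4469 × 4.9154% = 10.55%

10.55%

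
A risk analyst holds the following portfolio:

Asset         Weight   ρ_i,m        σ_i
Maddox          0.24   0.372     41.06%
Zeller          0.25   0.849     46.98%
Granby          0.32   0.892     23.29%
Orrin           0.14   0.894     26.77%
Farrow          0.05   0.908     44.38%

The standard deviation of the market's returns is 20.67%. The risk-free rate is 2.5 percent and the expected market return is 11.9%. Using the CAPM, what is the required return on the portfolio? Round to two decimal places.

14.17%

β_Maddox = 0.372 × 41.06% / 20.67% = 0.7390
β_Zeller = 0.849 × 46.98% / 20.67% = 1.9297
β_Granby = 0.892 × 23.29% / 20.67% = 1.0051
β_Orrin = 0.894 × 26.77% / 20.67% = 1.1578
β_Farrow = 0.908 × 44.38% / 20.67% = 1.9495
β_P = Σ w_i β_i = 0.24×0.7390 + 0.25×1.9297 + 0.32×1.0051 + 0.14×1.1578 + 0.05×1.9495 = 1.2410
MRP = 11.9% − 2.5% = 9.40%
E(R_P) = R_f + β_P × MRP = 2.5% + 1.2410 × 9.4% = 14.17%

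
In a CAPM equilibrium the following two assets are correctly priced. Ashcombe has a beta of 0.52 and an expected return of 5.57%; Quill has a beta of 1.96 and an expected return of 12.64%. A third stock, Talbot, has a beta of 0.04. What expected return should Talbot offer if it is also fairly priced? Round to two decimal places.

3.21%

MRP (SML slope) = (12.64% − 5.57%) / (1.96 − 0.52) = 7.07% / 1.44 = 4.9097%
R_f (intercept) = 5.57% − 0.52 × 4.9097% = 3.0170%
E(R_Talbot) = R_f + β × MRP = 3.0170% + 0.04 × 4.9097% = 3.21%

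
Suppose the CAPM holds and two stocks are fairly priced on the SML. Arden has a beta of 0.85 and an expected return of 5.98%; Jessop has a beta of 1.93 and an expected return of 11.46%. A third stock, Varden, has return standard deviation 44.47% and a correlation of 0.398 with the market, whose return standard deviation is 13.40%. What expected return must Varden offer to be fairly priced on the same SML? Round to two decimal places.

MRP = (11.46% − 5.98%) / (1.93 − 0.85) = 5.0741%
R_f = 5.98% − 0.85 × 5.0741% = 1.6670%
β_Varden = ρ·σ_i/σ_m = 0.398 × 44.47 / 13.40 = 1.3208
E(R_Varden) = R_f + β × MRP = 1.6670% + 1.3208 × 5.0741% = 8.37%

8.37%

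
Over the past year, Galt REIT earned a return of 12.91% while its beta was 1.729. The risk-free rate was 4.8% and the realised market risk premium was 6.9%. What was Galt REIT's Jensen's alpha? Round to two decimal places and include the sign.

-3.82%

CAPM benchmark = R_f + β(R_m − R_f) = 4.8% + 1.729 × 6.9% = 16.7301%
α = actual − benchmark = 12.91% − 16.7301% = -3.82%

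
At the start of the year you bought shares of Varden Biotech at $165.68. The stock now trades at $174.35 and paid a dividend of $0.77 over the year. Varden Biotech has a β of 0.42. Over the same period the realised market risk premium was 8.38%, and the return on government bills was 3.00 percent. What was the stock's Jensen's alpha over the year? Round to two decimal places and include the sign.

Realised HPR = (P1 + D1 − P0) / P0 = (174.35 + 0.77 − 165.68) / 165.68 = 9.44 / 165.68 = 5.6977%
CAPM required = R_f + β·MRP = 3.00% + 0.42 × 8.38% = 6.5196%
α = realised − required = 5.6977% − 6.5196% = -0.82%

-0.82%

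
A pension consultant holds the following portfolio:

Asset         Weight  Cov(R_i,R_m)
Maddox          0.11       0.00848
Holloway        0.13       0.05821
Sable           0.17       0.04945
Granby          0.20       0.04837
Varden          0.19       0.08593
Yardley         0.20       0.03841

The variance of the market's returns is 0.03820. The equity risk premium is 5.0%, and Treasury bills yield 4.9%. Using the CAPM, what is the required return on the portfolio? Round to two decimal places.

β_Maddox = 0.00848 / 0.03820 = 0.2220
β_Holloway = 0.05821 / 0.03820 = 1.5238
β_Sable = 0.04945 / 0.03820 = 1.2945
β_Granby = 0.04837 / 0.03820 = 1.2662
β_Varden = 0.08593 / 0.03820 = 2.2495
β_Yardley = 0.03841 / 0.03820 = 1.0055
β_P = Σ w_i β_i = 0.11×0.2220 + 0.13×1.5238 + 0.17×1.2945 + 0.20×1.2662 + 0.19×2.2495 + 0.20×1.0055 = 1.3243
E(R_P) = R_f + β_P × MRP = 4.9% + 1.3243 × 5.0% = 11.52%

11.52%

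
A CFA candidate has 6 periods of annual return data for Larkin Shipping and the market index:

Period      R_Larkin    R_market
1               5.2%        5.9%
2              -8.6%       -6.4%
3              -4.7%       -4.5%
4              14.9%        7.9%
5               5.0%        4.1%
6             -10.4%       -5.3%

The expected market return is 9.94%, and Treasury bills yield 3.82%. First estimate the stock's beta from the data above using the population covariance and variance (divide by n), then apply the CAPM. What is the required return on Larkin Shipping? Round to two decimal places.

12.87%

Mean R_i = (5.2 − 8.6 − 4.7 + 14.9 + 5.0 − 10.4) / 6 = 0.2333%
Mean R_m = (5.9 − 6.4 − 4.5 + 7.9 + 4.1 − 5.3) / 6 = 0.2833%
Σ(R_i − R̄_i)(R_m − R̄_m) = 299.8033  ⇒  Cov = 299.8033 / 6 = 49.9672
Σ(R_m − R̄_m)² = 202.8483  ⇒  Var(R_m) = 202.8483 / 6 = 33.8081
β = Cov / Var(R_m) = 49.9672 / 33.8081 = 1.4780
MRP = 9.94% − 3.82% = 6.12%
E(R) = R_f + β × MRP = 3.82% + 1.4780 × 6.12% = 12.87%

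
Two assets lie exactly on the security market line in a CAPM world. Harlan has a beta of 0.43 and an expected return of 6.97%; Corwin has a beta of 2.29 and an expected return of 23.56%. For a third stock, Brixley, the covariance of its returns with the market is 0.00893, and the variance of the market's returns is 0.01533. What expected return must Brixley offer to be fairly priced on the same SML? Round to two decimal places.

MRP = (23.56% − 6.97%) / (2.29 − 0.43) = 8.9194%
R_f = 6.97% − 0.43 × 8.9194% = 3.1347%
β_Brixley = Cov / Var(R_m) = 0.00893 / 0.01533 = 0.5825
E(R_Brixley) = R_f + β × MRP = 3.1347% + 0.5825 × 8.9194% = 8.33%

8.33%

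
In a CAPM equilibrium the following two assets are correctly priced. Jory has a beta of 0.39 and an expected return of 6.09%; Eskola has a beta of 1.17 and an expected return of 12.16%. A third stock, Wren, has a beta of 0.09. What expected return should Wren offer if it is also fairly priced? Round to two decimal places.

MRP (SML slope) = (12.16% − 6.09%) / (1.17 − 0.39) = 6.07% / 0.78 = 7.7821%
R_f (intercept) = 6.09% − 0.39 × 7.7821% = 3.0550%
E(R_Wren) = R_f + β × MRP = 3.0550% + 0.09 × 7.7821% = 3.76%

3.76%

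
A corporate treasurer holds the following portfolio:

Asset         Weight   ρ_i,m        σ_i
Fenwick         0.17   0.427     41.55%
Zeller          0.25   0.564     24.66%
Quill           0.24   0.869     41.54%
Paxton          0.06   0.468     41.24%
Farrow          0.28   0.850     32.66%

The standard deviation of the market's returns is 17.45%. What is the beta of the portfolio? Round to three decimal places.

1.380

β_Fenwick = 0.427 × 41.55% / 17.45% = 1.0167
β_Zeller = 0.564 × 24.66% / 17.45% = 0.7970
β_Quill = 0.869 × 41.54% / 17.45% = 2.0687
β_Paxton = 0.468 × 41.24% / 17.45% = 1.1060
β_Farrow = 0.850 × 32.66% / 17.45% = 1.5909
β_P = Σ w_i β_i = 0.17×1.0167 + 0.25×0.7970 + 0.24×2.0687 + 0.06×1.1060 + 0.28×1.5909 = 1.3804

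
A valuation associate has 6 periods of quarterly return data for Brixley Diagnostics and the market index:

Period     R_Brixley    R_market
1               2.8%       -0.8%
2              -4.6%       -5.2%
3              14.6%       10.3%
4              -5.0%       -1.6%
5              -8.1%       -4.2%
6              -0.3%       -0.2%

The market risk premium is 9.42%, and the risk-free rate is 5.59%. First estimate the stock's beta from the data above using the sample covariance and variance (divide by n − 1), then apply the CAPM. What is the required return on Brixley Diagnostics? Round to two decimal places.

18.72%

Mean R_i = (2.8 − 4.6 + 14.6 − 5.0 − 8.1 − 0.3) / 6 = -0.1000%
Mean R_m = (-0.8 − 5.2 + 10.3 − 1.6 − 4.2 − 0.2) / 6 = -0.2833%
Σ(R_i − R̄_i)(R_m − R̄_m) = 213.9700  ⇒  Cov = 213.9700 / 5 = 42.7940
Σ(R_m − R̄_m)² = 153.5283  ⇒  Var(R_m) = 153.5283 / 5 = 30.7057
β = Cov / Var(R_m) = 42.7940 / 30.7057 = 1.3937
E(R) = R_f + β × MRP = 5.59% + 1.3937 × 9.42% = 18.72%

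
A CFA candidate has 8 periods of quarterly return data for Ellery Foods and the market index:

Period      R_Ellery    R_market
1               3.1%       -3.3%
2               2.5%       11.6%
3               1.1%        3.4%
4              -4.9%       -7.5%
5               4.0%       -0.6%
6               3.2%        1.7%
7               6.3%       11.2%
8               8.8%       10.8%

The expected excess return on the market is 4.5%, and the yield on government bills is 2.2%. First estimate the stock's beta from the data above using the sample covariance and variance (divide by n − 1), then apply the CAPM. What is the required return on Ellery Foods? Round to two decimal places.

Mean R_i = (3.1 + 2.5 + 1.1 − 4.9 + 4.0 + 3.2 + 6.3 + 8.8) / 8 = 3.0125%
Mean R_m = (-3.3 + 11.6 + 3.4 − 7.5 − 0.6 + 1.7 + 11.2 + 10.8) / 8 = 3.4125%
Σ(R_i − R̄_i)(R_m − R̄_m) = 145.6588  ⇒  Cov = 145.6588 / 7 = 20.8084
Σ(R_m − R̄_m)² = 365.4288  ⇒  Var(R_m) = 365.4288 / 7 = 52.2041
β = Cov / Var(R_m) = 20.8084 / 52.2041 = 0.3986
E(R) = R_f + β × MRP = 2.2% + 0.3986 × 4.5% = 3.99%

3.99%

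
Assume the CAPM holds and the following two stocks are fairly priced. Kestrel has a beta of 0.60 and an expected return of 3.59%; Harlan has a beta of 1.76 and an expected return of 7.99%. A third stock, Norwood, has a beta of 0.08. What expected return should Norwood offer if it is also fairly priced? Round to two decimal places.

MRP (SML slope) = (7.99% − 3.59%) / (1.76 − 0.60) = 4.40% / 1.16 = 3.7931%
R_f (intercept) = 3.59% − 0.60 × 3.7931% = 1.3141%
E(R_Norwood) = R_f + β × MRP = 1.3141% + 0.08 × 3.7931% = 1.62%

1.62%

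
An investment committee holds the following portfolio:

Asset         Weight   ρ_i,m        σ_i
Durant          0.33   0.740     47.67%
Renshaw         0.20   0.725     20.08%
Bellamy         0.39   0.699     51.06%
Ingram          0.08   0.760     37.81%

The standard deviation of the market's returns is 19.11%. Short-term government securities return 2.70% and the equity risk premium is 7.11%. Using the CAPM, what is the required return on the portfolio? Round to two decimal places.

β_Durant = 0.740 × 47.67% / 19.11% = 1.8459
β_Renshaw = 0.725 × 20.08% / 19.11% = 0.7618
β_Bellamy = 0.699 × 51.06% / 19.11% = 1.8677
β_Ingram = 0.760 × 37.81% / 19.11% = 1.5037
β_P = Σ w_i β_i = 0.33×1.8459 + 0.20×0.7618 + 0.39×1.8677 + 0.08×1.5037 = 1.6102
E(R_P) = R_f + β_P × MRP = 2.70% + 1.6102 × 7.11% = 14.15%

14.15%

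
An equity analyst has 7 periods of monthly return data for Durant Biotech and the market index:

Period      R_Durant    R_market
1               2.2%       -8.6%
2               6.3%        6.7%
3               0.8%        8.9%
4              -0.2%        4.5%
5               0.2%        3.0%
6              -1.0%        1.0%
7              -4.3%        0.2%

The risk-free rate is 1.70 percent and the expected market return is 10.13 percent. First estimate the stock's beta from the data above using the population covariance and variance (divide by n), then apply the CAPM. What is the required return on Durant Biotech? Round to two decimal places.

Mean R_i = (2.2 + 6.3 + 0.8 − 0.2 + 0.2 − 1.0 − 4.3) / 7 = 0.5714%
Mean R_m = (-8.6 + 6.7 + 8.9 + 4.5 + 3.0 + 1.0 + 0.2) / 7 = 2.2429%
Σ(R_i − R̄_i)(R_m − R̄_m) = 19.2786  ⇒  Cov = 19.2786 / 7 = 2.7541
Σ(R_m − R̄_m)² = 193.1371  ⇒  Var(R_m) = 193.1371 / 7 = 27.5910
β = Cov / Var(R_m) = 2.7541 / 27.5910 = 0.0998
MRP = 10.13% − 1.70% = 8.43%
E(R) = R_f + β × MRP = 1.70% + 0.0998 × 8.43% = 2.54%

2.54%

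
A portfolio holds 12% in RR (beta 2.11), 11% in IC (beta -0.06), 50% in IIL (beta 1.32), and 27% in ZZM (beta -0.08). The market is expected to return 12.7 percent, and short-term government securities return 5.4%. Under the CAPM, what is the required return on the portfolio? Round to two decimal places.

β_P = Σ w_i β_i = 0.12×2.11 + 0.11×-0.06 + 0.50×1.32 + 0.27×-0.08 = 0.8850
MRP = 12.7% − 5.4% = 7.30%
E(R_P) = R_f + β_P × MRP = 5.4% + 0.8850 × 7.3% = 11.86%

11.86%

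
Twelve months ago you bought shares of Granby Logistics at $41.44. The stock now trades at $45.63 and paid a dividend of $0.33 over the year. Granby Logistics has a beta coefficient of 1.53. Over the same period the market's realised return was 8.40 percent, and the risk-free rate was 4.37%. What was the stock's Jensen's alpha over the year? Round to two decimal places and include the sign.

+0.37%

Realised HPR = (P1 + D1 − P0) / P0 = (45.63 + 0.33 − 41.44) / 41.44 = 4.52 / 41.44 = 10.9073%
MRP = 8.40% − 4.37% = 4.03%
CAPM required = R_f + β·MRP = 4.37% + 1.53 × 4.03% = 10.5359%
α = realised − required = 10.9073% − 10.5359% = +0.37%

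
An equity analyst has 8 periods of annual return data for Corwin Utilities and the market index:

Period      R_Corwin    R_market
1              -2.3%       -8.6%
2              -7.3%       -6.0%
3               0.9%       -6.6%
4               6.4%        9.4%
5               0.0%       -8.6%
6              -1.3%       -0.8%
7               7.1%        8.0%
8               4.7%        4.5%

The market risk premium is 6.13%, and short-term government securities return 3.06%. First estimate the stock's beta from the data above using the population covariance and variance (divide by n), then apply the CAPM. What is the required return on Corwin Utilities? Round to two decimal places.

6.28%

Mean R_i = (-2.3 − 7.3 + 0.9 + 6.4 + 0.0 − 1.3 + 7.1 + 4.7) / 8 = 1.0250%
Mean R_m = (-8.6 − 6.0 − 6.6 + 9.4 − 8.6 − 0.8 + 8.0 + 4.5) / 8 = -1.0875%
Σ(R_i − R̄_i)(R_m − R̄_m) = 205.7075  ⇒  Cov = 205.7075 / 8 = 25.7134
Σ(R_m − R̄_m)² = 391.2688  ⇒  Var(R_m) = 391.2688 / 8 = 48.9086
β = Cov / Var(R_m) = 25.7134 / 48.9086 = 0.5257
E(R) = R_f + β × MRP = 3.06% + 0.5257 × 6.13% = 6.28%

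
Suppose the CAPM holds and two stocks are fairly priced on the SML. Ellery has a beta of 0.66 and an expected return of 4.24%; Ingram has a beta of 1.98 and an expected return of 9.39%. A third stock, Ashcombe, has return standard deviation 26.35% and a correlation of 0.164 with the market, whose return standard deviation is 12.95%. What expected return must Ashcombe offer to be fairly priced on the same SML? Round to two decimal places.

MRP = (9.39% − 4.24%) / (1.98 − 0.66) = 3.9015%
R_f = 4.24% − 0.66 × 3.9015% = 1.6650%
β_Ashcombe = ρ·σ_i/σ_m = 0.164 × 26.35 / 12.95 = 0.3337
E(R_Ashcombe) = R_f + β × MRP = 1.6650% + 0.3337 × 3.9015% = 2.97%

2.97%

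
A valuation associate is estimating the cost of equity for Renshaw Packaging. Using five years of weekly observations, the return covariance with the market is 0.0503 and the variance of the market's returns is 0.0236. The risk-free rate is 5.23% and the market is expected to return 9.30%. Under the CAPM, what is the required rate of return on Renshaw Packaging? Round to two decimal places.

β = Cov(R_i, R_m) / Var(R_m) = 0.0503 / 0.0236 = 2.1314
MRP = 9.30% − 5.23% = 4.07%
E(R) = R_f + β × MRP = 5.23% + 2.1314 × 4.07% = 13.90%

13.90%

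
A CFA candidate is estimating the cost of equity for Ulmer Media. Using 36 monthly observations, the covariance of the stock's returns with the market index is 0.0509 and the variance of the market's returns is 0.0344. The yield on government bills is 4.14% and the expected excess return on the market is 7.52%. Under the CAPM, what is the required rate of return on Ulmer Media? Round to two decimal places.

15.27%

β = Cov(R_i, R_m) / Var(R_m) = 0.0509 / 0.0344 = 1.4797
E(R) = R_f + β × MRP = 4.14% + 1.4797 × 7.52% = 15.27%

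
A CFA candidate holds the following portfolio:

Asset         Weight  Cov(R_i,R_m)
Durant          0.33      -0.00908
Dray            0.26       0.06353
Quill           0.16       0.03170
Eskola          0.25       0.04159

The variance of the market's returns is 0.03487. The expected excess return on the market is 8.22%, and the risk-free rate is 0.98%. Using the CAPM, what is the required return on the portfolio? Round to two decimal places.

β_Durant = -0.00908 / 0.03487 = -0.2604
β_Dray = 0.06353 / 0.03487 = 1.8219
β_Quill = 0.03170 / 0.03487 = 0.9091
β_Eskola = 0.04159 / 0.03487 = 1.1927
β_P = Σ w_i β_i = 0.33×-0.2604 + 0.26×1.8219 + 0.16×0.9091 + 0.25×1.1927 = 0.8314
E(R_P) = R_f + β_P × MRP = 0.98% + 0.8314 × 8.22% = 7.81%

7.81%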